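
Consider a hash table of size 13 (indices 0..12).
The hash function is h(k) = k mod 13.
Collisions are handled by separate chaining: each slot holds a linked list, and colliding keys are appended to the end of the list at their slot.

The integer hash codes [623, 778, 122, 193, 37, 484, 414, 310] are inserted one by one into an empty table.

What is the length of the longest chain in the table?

623 -> bucket 12
778 -> bucket 11
122 -> bucket 5
193 -> bucket 11 (collision)
37 -> bucket 11 (collision)
484 -> bucket 3
414 -> bucket 11 (collision)
310 -> bucket 11 (collision)
Final buckets:
0: .
1: .
2: .
3: 484
4: .
5: 122
6: .
7: .
8: .
9: .
10: .
11: 778 -> 193 -> 37 -> 414 -> 310
12: 623

5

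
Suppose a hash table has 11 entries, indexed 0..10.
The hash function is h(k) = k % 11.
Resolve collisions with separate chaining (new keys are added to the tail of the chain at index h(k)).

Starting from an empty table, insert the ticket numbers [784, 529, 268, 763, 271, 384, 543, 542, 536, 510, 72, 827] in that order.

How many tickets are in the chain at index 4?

784 -> bucket 3
529 -> bucket 1
268 -> bucket 4
763 -> bucket 4 (collision)
271 -> bucket 7
384 -> bucket 10
543 -> bucket 4 (collision)
542 -> bucket 3 (collision)
536 -> bucket 8
510 -> bucket 4 (collision)
72 -> bucket 6
827 -> bucket 2
Final buckets:
0: _
1: 529
2: 827
3: 784 -> 542
4: 268 -> 763 -> 543 -> 510
5: _
6: 72
7: 271
8: 536
9: _
10: 384

4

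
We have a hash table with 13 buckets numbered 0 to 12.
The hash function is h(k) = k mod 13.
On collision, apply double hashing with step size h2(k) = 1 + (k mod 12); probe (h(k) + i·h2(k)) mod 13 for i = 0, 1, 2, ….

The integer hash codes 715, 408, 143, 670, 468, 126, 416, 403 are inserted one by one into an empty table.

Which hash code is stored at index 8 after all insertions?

715: h=0 → slot 0
408: h=5 → slot 5
143: h=0, h2=12, probe 0,12 → slot 12
670: h=7 → slot 7
468: h=0, h2=1, probe 0,1 → slot 1
126: h=9 → slot 9
416: h=0, h2=9, probe 0,9,5,1,10 → slot 10
403: h=0, h2=8, probe 0,8 → slot 8
Table: [715, 468, ., ., ., 408, ., 670, 403, 126, 416, ., 143]

403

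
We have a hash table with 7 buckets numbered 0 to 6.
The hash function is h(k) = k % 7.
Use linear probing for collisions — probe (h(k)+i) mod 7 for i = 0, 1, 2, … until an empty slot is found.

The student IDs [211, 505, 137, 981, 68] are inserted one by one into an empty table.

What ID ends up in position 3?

981

211: h=1 -> slot 1
505: h=1, probe 1,2 -> slot 2
137: h=4 -> slot 4
981: h=1, probe 1,2,3 -> slot 3
68: h=5 -> slot 5
Table: [—, 211, 505, 981, 137, 68, —]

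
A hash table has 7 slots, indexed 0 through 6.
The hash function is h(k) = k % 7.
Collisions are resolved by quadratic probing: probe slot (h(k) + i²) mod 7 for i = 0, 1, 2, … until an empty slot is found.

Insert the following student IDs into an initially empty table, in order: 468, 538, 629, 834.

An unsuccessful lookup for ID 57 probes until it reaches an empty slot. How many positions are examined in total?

468: h=6 => slot 6
538: h=6, probe 6,0 => slot 0
629: h=6, probe 6,0,3 => slot 3
834: h=1 => slot 1
Table: [538, 834, _, 629, _, _, 468]
Lookup 57: h=1, probe 1,2 → slot 2 empty, not found.

2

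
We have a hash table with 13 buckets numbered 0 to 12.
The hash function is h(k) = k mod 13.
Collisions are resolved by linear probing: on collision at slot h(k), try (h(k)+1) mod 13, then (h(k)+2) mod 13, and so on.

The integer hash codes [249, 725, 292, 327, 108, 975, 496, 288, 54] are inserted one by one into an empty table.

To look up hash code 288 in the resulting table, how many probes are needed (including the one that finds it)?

6

Insert 249: h=2, slot 2 empty -> index 2.
Insert 725: h=10, slot 10 empty -> index 10.
Insert 292: h=6, slot 6 empty -> index 6.
Insert 327: h=2, slot 2 occupied -> index 3.
Insert 108: h=4, slot 4 empty -> index 4.
Insert 975: h=0, slot 0 empty -> index 0.
Insert 496: h=2, slots 2,3,4 occupied -> index 5.
Insert 288: h=2, slots 2,3,4,5,6 occupied -> index 7.
Insert 54: h=2, slots 2,3,4,5,6,7 occupied -> index 8.
Table: [975, ., 249, 327, 108, 496, 292, 288, 54, ., 725, ., .]
Lookup 288: h=2, probe 2,3,4,5,6,7 → found at 7.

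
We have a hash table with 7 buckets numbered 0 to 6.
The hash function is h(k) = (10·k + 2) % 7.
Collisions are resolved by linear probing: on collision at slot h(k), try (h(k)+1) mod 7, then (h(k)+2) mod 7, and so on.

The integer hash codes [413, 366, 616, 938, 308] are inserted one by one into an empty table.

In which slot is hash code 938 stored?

4

Insert 413: h=2, slot 2 empty → index 2.
Insert 366: h=1, slot 1 empty → index 1.
Insert 616: h=2, slot 2 occupied → index 3.
Insert 938: h=2, slots 2,3 occupied → index 4.
Insert 308: h=2, slots 2,3,4 occupied → index 5.
Table: [_, 366, 413, 616, 938, 308, _]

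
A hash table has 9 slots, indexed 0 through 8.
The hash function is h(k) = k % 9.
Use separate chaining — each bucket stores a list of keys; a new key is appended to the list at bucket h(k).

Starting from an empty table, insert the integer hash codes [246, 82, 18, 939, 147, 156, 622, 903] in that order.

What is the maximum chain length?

5

Insert 246: h=3, bucket 3 empty → new chain.
Insert 82: h=1, bucket 1 empty → new chain.
Insert 18: h=0, bucket 0 empty → new chain.
Insert 939: h=3, bucket 3 nonempty → append to chain.
Insert 147: h=3, bucket 3 nonempty → append to chain.
Insert 156: h=3, bucket 3 nonempty → append to chain.
Insert 622: h=1, bucket 1 nonempty → append to chain.
Insert 903: h=3, bucket 3 nonempty → append to chain.
Final buckets:
0: 18
1: 82 -> 622
2: _
3: 246 -> 939 -> 147 -> 156 -> 903
4: _
5: _
6: _
7: _
8: _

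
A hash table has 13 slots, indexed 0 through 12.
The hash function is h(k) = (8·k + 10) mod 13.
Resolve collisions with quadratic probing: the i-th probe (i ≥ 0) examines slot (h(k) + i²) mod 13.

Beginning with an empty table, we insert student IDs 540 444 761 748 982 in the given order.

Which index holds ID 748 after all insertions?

5

Insert 540: h=1, slot 1 empty -> index 1.
Insert 444: h=0, slot 0 empty -> index 0.
Insert 761: h=1, slot 1 occupied -> index 2.
Insert 748: h=1, slots 1,2 occupied -> index 5.
Insert 982: h=1, slots 1,2,5 occupied -> index 10.
Table: [444, 540, 761, -, -, 748, -, -, -, -, 982, -, -]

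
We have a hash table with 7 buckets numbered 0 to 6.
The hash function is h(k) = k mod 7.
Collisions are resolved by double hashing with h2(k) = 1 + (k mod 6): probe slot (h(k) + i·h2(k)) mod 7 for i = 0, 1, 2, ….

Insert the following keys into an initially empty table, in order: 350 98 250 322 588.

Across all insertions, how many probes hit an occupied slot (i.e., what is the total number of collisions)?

6

350 hashes to 0; slot 0 is free => place at 0.
98 hashes to 0, h2=3; 0 taken => place at 3.
250 hashes to 5; slot 5 is free => place at 5.
322 hashes to 0, h2=5; 0,5,3 taken => place at 1.
588 hashes to 0, h2=1; 0,1 taken => place at 2.
Table: [350, 322, 588, 98, ∅, 250, ∅]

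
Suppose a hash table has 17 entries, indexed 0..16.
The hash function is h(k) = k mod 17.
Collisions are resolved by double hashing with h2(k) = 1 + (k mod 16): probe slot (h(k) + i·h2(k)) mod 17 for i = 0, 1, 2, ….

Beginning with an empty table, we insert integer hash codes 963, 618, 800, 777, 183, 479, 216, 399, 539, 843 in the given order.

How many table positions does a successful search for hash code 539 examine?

963: h=11 → slot 11
618: h=6 → slot 6
800: h=1 → slot 1
777: h=12 → slot 12
183: h=13 → slot 13
479: h=3 → slot 3
216: h=12, h2=9, probe 12,4 → slot 4
399: h=8 → slot 8
539: h=12, h2=12, probe 12,7 → slot 7
843: h=10 → slot 10
Table: [∅, 800, ∅, 479, 216, ∅, 618, 539, 399, ∅, 843, 963, 777, 183, ∅, ∅, ∅]
Lookup 539: h=12, h2=12, probe 12,7 → found at 7.

2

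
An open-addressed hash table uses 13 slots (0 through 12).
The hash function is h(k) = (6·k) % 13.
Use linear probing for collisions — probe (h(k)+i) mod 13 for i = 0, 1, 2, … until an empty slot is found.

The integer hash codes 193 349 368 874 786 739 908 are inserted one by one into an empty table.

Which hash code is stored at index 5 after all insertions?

874

193: h=1 -> slot 1
349: h=1, probe 1,2 -> slot 2
368: h=11 -> slot 11
874: h=5 -> slot 5
786: h=10 -> slot 10
739: h=1, probe 1,2,3 -> slot 3
908: h=1, probe 1,2,3,4 -> slot 4
Table: [—, 193, 349, 739, 908, 874, —, —, —, —, 786, 368, —]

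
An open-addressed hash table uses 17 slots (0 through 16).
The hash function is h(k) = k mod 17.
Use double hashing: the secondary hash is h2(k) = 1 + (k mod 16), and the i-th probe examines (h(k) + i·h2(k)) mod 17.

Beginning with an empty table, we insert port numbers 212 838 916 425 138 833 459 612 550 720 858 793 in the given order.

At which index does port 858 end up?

212 hashes to 8; slot 8 is free => place at 8.
838 hashes to 5; slot 5 is free => place at 5.
916 hashes to 15; slot 15 is free => place at 15.
425 hashes to 0; slot 0 is free => place at 0.
138 hashes to 2; slot 2 is free => place at 2.
833 hashes to 0, h2=2; 0,2 taken => place at 4.
459 hashes to 0, h2=12; 0 taken => place at 12.
612 hashes to 0, h2=5; 0,5 taken => place at 10.
550 hashes to 6; slot 6 is free => place at 6.
720 hashes to 6, h2=1; 6 taken => place at 7.
858 hashes to 8, h2=11; 8,2 taken => place at 13.
793 hashes to 11; slot 11 is free => place at 11.
Table: [425, -, 138, -, 833, 838, 550, 720, 212, -, 612, 793, 459, 858, -, 916, -]

13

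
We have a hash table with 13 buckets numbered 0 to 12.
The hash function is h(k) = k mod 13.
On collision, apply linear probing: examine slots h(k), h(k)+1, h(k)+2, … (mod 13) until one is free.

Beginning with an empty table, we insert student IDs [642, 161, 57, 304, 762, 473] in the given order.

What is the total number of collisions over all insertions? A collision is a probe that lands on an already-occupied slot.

12

642: h=5 → slot 5
161: h=5, probe 5,6 → slot 6
57: h=5, probe 5,6,7 → slot 7
304: h=5, probe 5,6,7,8 → slot 8
762: h=8, probe 8,9 → slot 9
473: h=5, probe 5,6,7,8,9,10 → slot 10
Table: [-, -, -, -, -, 642, 161, 57, 304, 762, 473, -, -]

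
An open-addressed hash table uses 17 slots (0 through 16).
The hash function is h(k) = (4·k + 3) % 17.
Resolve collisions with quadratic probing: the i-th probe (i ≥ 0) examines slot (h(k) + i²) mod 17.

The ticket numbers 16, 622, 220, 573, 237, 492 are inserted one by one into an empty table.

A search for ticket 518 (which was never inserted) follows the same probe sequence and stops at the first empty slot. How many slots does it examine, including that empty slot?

2

16: h=16 => slot 16
622: h=9 => slot 9
220: h=16, probe 16,0 => slot 0
573: h=0, probe 0,1 => slot 1
237: h=16, probe 16,0,3 => slot 3
492: h=16, probe 16,0,3,8 => slot 8
Table: [220, 573, ∅, 237, ∅, ∅, ∅, ∅, 492, 622, ∅, ∅, ∅, ∅, ∅, ∅, 16]
Lookup 518: h=1, probe 1,2 → slot 2 empty, not found.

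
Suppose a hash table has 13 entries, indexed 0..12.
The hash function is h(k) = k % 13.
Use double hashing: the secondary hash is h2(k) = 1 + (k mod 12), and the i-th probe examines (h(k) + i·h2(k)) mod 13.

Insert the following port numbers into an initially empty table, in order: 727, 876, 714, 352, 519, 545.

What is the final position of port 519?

Insert 727: h=12, slot 12 empty → index 12.
Insert 876: h=5, slot 5 empty → index 5.
Insert 714: h=12, h2=7, slot 12 occupied → index 6.
Insert 352: h=1, slot 1 empty → index 1.
Insert 519: h=12, h2=4, slot 12 occupied → index 3.
Insert 545: h=12, h2=6, slots 12,5 occupied → index 11.
Table: [_, 352, _, 519, _, 876, 714, _, _, _, _, 545, 727]

3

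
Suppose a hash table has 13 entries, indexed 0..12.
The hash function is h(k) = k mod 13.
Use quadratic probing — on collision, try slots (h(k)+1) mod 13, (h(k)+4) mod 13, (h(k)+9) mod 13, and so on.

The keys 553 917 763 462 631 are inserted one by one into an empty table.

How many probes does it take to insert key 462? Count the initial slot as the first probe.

553 hashes to 7; slot 7 is free → place at 7.
917 hashes to 7; 7 taken → place at 8.
763 hashes to 9; slot 9 is free → place at 9.
462 hashes to 7; 7,8 taken → place at 11.
631 hashes to 7; 7,8,11 taken → place at 3.
Table: [-, -, -, 631, -, -, -, 553, 917, 763, -, 462, -]

3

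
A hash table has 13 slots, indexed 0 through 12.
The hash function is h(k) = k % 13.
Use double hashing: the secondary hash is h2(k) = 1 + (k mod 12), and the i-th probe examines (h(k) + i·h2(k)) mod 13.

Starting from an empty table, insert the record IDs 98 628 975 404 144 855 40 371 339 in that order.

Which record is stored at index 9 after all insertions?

339

Insert 98: h=7, slot 7 empty → index 7.
Insert 628: h=4, slot 4 empty → index 4.
Insert 975: h=0, slot 0 empty → index 0.
Insert 404: h=1, slot 1 empty → index 1.
Insert 144: h=1, h2=1, slot 1 occupied → index 2.
Insert 855: h=10, slot 10 empty → index 10.
Insert 40: h=1, h2=5, slot 1 occupied → index 6.
Insert 371: h=7, h2=12, slots 7,6 occupied → index 5.
Insert 339: h=1, h2=4, slots 1,5 occupied → index 9.
Table: [975, 404, 144, ∅, 628, 371, 40, 98, ∅, 339, 855, ∅, ∅]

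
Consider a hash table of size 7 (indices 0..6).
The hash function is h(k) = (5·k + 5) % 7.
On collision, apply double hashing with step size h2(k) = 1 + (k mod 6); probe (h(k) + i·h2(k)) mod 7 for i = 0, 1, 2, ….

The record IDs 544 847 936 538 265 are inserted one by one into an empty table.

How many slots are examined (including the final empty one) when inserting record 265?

3

Insert 544: h=2, slot 2 empty → index 2.
Insert 847: h=5, slot 5 empty → index 5.
Insert 936: h=2, h2=1, slot 2 occupied → index 3.
Insert 538: h=0, slot 0 empty → index 0.
Insert 265: h=0, h2=2, slots 0,2 occupied → index 4.
Table: [538, _, 544, 936, 265, 847, _]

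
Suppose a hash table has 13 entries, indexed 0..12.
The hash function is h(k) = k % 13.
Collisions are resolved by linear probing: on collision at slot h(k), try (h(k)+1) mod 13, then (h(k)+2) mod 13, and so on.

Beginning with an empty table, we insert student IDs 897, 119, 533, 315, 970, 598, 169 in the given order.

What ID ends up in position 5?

169

Insert 897: h=0, slot 0 empty -> index 0.
Insert 119: h=2, slot 2 empty -> index 2.
Insert 533: h=0, slot 0 occupied -> index 1.
Insert 315: h=3, slot 3 empty -> index 3.
Insert 970: h=8, slot 8 empty -> index 8.
Insert 598: h=0, slots 0,1,2,3 occupied -> index 4.
Insert 169: h=0, slots 0,1,2,3,4 occupied -> index 5.
Table: [897, 533, 119, 315, 598, 169, -, -, 970, -, -, -, -]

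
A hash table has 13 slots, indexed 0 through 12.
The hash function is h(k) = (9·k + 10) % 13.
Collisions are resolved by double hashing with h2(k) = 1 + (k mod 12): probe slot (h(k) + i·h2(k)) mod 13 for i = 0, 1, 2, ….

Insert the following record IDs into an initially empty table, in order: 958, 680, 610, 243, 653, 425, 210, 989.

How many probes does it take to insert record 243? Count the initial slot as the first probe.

958 hashes to 0; slot 0 is free → place at 0.
680 hashes to 7; slot 7 is free → place at 7.
610 hashes to 1; slot 1 is free → place at 1.
243 hashes to 0, h2=4; 0 taken → place at 4.
653 hashes to 11; slot 11 is free → place at 11.
425 hashes to 0, h2=6; 0 taken → place at 6.
210 hashes to 2; slot 2 is free → place at 2.
989 hashes to 6, h2=6; 6 taken → place at 12.
Table: [958, 610, 210, -, 243, -, 425, 680, -, -, -, 653, 989]

2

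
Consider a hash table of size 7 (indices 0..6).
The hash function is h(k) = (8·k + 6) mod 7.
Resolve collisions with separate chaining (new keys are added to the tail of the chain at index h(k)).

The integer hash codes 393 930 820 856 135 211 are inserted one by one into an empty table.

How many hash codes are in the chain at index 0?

Insert 393: h=0, bucket 0 empty -> new chain.
Insert 930: h=5, bucket 5 empty -> new chain.
Insert 820: h=0, bucket 0 nonempty -> append to chain.
Insert 856: h=1, bucket 1 empty -> new chain.
Insert 135: h=1, bucket 1 nonempty -> append to chain.
Insert 211: h=0, bucket 0 nonempty -> append to chain.
Final buckets:
0: 393 -> 820 -> 211
1: 856 -> 135
2: —
3: —
4: —
5: 930
6: —

3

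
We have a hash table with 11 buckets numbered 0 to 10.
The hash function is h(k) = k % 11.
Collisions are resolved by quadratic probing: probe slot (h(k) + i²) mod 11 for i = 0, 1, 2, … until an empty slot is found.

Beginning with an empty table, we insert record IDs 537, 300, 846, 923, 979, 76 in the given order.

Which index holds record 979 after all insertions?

1

537: h=9 => slot 9
300: h=3 => slot 3
846: h=10 => slot 10
923: h=10, probe 10,0 => slot 0
979: h=0, probe 0,1 => slot 1
76: h=10, probe 10,0,3,8 => slot 8
Table: [923, 979, —, 300, —, —, —, —, 76, 537, 846]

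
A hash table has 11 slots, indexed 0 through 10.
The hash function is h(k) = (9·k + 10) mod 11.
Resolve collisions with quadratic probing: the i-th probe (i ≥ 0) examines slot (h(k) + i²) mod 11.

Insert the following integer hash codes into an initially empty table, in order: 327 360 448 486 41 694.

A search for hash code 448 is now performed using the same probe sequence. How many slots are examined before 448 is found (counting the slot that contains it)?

3

327: h=5 => slot 5
360: h=5, probe 5,6 => slot 6
448: h=5, probe 5,6,9 => slot 9
486: h=6, probe 6,7 => slot 7
41: h=5, probe 5,6,9,3 => slot 3
694: h=8 => slot 8
Table: [—, —, —, 41, —, 327, 360, 486, 694, 448, —]
Lookup 448: h=5, probe 5,6,9 → found at 9.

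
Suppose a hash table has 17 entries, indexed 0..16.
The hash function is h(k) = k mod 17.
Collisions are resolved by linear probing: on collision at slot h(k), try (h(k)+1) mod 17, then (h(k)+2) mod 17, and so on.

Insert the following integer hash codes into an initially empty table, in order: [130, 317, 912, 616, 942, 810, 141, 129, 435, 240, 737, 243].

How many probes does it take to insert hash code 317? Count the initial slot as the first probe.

2

Insert 130: h=11, slot 11 empty → index 11.
Insert 317: h=11, slot 11 occupied → index 12.
Insert 912: h=11, slots 11,12 occupied → index 13.
Insert 616: h=4, slot 4 empty → index 4.
Insert 942: h=7, slot 7 empty → index 7.
Insert 810: h=11, slots 11,12,13 occupied → index 14.
Insert 141: h=5, slot 5 empty → index 5.
Insert 129: h=10, slot 10 empty → index 10.
Insert 435: h=10, slots 10,11,12,13,14 occupied → index 15.
Insert 240: h=2, slot 2 empty → index 2.
Insert 737: h=6, slot 6 empty → index 6.
Insert 243: h=5, slots 5,6,7 occupied → index 8.
Table: [∅, ∅, 240, ∅, 616, 141, 737, 942, 243, ∅, 129, 130, 317, 912, 810, 435, ∅]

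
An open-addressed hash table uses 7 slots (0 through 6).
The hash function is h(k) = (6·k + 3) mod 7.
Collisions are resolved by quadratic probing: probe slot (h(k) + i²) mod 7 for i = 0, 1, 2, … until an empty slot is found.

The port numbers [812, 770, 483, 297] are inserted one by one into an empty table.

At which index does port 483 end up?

812 hashes to 3; slot 3 is free -> place at 3.
770 hashes to 3; 3 taken -> place at 4.
483 hashes to 3; 3,4 taken -> place at 0.
297 hashes to 0; 0 taken -> place at 1.
Table: [483, 297, -, 812, 770, -, -]

0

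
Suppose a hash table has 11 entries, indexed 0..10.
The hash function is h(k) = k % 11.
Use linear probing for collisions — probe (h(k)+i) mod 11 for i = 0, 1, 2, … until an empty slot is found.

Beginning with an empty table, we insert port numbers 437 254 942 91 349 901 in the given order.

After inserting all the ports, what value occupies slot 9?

349

437 hashes to 8; slot 8 is free → place at 8.
254 hashes to 1; slot 1 is free → place at 1.
942 hashes to 7; slot 7 is free → place at 7.
91 hashes to 3; slot 3 is free → place at 3.
349 hashes to 8; 8 taken → place at 9.
901 hashes to 10; slot 10 is free → place at 10.
Table: [-, 254, -, 91, -, -, -, 942, 437, 349, 901]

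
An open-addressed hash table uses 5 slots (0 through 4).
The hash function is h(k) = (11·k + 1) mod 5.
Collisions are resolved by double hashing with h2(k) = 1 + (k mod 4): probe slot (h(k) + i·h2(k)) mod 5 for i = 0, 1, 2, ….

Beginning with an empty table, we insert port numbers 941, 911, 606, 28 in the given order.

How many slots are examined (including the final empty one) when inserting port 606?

2

941: h=2 -> slot 2
911: h=2, h2=4, probe 2,1 -> slot 1
606: h=2, h2=3, probe 2,0 -> slot 0
28: h=4 -> slot 4
Table: [606, 911, 941, _, 28]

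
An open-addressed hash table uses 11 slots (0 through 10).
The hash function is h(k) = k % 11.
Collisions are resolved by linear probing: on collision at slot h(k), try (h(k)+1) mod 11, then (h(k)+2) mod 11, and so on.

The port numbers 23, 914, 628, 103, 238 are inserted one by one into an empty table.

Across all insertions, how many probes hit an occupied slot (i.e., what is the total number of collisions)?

Insert 23: h=1, slot 1 empty => index 1.
Insert 914: h=1, slot 1 occupied => index 2.
Insert 628: h=1, slots 1,2 occupied => index 3.
Insert 103: h=4, slot 4 empty => index 4.
Insert 238: h=7, slot 7 empty => index 7.
Table: [_, 23, 914, 628, 103, _, _, 238, _, _, _]

3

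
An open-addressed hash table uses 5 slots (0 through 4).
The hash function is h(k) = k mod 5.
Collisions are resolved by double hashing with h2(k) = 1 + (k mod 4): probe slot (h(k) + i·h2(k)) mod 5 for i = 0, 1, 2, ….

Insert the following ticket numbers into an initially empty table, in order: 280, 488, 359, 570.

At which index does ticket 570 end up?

1

280 hashes to 0; slot 0 is free => place at 0.
488 hashes to 3; slot 3 is free => place at 3.
359 hashes to 4; slot 4 is free => place at 4.
570 hashes to 0, h2=3; 0,3 taken => place at 1.
Table: [280, 570, ∅, 488, 359]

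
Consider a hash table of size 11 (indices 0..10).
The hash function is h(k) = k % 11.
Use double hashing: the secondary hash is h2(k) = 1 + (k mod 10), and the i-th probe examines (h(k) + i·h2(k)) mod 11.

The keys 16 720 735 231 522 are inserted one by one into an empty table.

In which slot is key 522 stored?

8

Insert 16: h=5, slot 5 empty -> index 5.
Insert 720: h=5, h2=1, slot 5 occupied -> index 6.
Insert 735: h=9, slot 9 empty -> index 9.
Insert 231: h=0, slot 0 empty -> index 0.
Insert 522: h=5, h2=3, slot 5 occupied -> index 8.
Table: [231, ∅, ∅, ∅, ∅, 16, 720, ∅, 522, 735, ∅]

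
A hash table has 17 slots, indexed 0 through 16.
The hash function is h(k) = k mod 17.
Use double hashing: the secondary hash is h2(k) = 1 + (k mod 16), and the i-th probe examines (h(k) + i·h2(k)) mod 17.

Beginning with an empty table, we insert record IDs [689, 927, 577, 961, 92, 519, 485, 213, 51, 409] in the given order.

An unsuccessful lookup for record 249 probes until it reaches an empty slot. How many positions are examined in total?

689 hashes to 9; slot 9 is free -> place at 9.
927 hashes to 9, h2=16; 9 taken -> place at 8.
577 hashes to 16; slot 16 is free -> place at 16.
961 hashes to 9, h2=2; 9 taken -> place at 11.
92 hashes to 7; slot 7 is free -> place at 7.
519 hashes to 9, h2=8; 9 taken -> place at 0.
485 hashes to 9, h2=6; 9 taken -> place at 15.
213 hashes to 9, h2=6; 9,15 taken -> place at 4.
51 hashes to 0, h2=4; 0,4,8 taken -> place at 12.
409 hashes to 1; slot 1 is free -> place at 1.
Table: [519, 409, ∅, ∅, 213, ∅, ∅, 92, 927, 689, ∅, 961, 51, ∅, ∅, 485, 577]
Lookup 249: h=11, h2=10, probe 11,4,14 → slot 14 empty, not found.

3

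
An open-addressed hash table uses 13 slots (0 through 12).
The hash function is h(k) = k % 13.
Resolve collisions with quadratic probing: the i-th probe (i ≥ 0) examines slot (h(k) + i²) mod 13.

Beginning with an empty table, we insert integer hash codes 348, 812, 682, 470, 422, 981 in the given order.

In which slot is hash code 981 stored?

348: h=10 => slot 10
812: h=6 => slot 6
682: h=6, probe 6,7 => slot 7
470: h=2 => slot 2
422: h=6, probe 6,7,10,2,9 => slot 9
981: h=6, probe 6,7,10,2,9,5 => slot 5
Table: [_, _, 470, _, _, 981, 812, 682, _, 422, 348, _, _]

5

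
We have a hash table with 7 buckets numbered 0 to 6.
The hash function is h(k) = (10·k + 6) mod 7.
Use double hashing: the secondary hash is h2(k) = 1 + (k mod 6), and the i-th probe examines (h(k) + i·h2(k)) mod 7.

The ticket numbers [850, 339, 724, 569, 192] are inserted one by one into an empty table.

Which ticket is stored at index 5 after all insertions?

339

Insert 850: h=1, slot 1 empty → index 1.
Insert 339: h=1, h2=4, slot 1 occupied → index 5.
Insert 724: h=1, h2=5, slot 1 occupied → index 6.
Insert 569: h=5, h2=6, slot 5 occupied → index 4.
Insert 192: h=1, h2=1, slot 1 occupied → index 2.
Table: [., 850, 192, ., 569, 339, 724]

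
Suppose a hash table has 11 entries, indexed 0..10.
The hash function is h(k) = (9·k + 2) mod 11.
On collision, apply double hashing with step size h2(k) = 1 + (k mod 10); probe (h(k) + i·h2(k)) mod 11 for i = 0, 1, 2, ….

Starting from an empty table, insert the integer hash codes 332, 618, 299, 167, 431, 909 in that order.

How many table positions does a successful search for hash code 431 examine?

2

Insert 332: h=9, slot 9 empty => index 9.
Insert 618: h=9, h2=9, slot 9 occupied => index 7.
Insert 299: h=9, h2=10, slot 9 occupied => index 8.
Insert 167: h=9, h2=8, slot 9 occupied => index 6.
Insert 431: h=9, h2=2, slot 9 occupied => index 0.
Insert 909: h=10, slot 10 empty => index 10.
Table: [431, _, _, _, _, _, 167, 618, 299, 332, 909]
Lookup 431: h=9, h2=2, probe 9,0 → found at 0.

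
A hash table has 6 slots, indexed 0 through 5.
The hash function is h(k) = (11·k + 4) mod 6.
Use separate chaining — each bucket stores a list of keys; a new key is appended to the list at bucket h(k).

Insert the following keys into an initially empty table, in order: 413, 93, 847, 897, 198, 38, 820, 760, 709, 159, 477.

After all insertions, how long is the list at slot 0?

2

Insert 413: h=5, bucket 5 empty -> new chain.
Insert 93: h=1, bucket 1 empty -> new chain.
Insert 847: h=3, bucket 3 empty -> new chain.
Insert 897: h=1, bucket 1 nonempty -> append to chain.
Insert 198: h=4, bucket 4 empty -> new chain.
Insert 38: h=2, bucket 2 empty -> new chain.
Insert 820: h=0, bucket 0 empty -> new chain.
Insert 760: h=0, bucket 0 nonempty -> append to chain.
Insert 709: h=3, bucket 3 nonempty -> append to chain.
Insert 159: h=1, bucket 1 nonempty -> append to chain.
Insert 477: h=1, bucket 1 nonempty -> append to chain.
Final buckets:
0: 820 -> 760
1: 93 -> 897 -> 159 -> 477
2: 38
3: 847 -> 709
4: 198
5: 413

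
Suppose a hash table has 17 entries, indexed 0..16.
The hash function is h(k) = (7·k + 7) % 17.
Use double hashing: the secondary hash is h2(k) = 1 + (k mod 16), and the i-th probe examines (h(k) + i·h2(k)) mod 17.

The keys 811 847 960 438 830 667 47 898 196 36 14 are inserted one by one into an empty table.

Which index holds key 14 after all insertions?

811: h=6 -> slot 6
847: h=3 -> slot 3
960: h=12 -> slot 12
438: h=13 -> slot 13
830: h=3, h2=15, probe 3,1 -> slot 1
667: h=1, h2=12, probe 1,13,8 -> slot 8
47: h=13, h2=16, probe 13,12,11 -> slot 11
898: h=3, h2=3, probe 3,6,9 -> slot 9
196: h=2 -> slot 2
36: h=4 -> slot 4
14: h=3, h2=15, probe 3,1,16 -> slot 16
Table: [., 830, 196, 847, 36, ., 811, ., 667, 898, ., 47, 960, 438, ., ., 14]

16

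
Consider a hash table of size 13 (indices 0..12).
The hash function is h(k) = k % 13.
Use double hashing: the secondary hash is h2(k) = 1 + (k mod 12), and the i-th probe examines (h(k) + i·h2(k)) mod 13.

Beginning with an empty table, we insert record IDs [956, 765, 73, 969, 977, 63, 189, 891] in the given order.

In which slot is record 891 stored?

956: h=7 → slot 7
765: h=11 → slot 11
73: h=8 → slot 8
969: h=7, h2=10, probe 7,4 → slot 4
977: h=2 → slot 2
63: h=11, h2=4, probe 11,2,6 → slot 6
189: h=7, h2=10, probe 7,4,1 → slot 1
891: h=7, h2=4, probe 7,11,2,6,10 → slot 10
Table: [_, 189, 977, _, 969, _, 63, 956, 73, _, 891, 765, _]

10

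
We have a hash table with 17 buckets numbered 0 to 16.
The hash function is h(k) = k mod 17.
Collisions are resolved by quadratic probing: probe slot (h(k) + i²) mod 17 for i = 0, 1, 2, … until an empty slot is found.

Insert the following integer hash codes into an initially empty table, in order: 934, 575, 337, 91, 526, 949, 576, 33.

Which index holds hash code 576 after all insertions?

2

Insert 934: h=16, slot 16 empty -> index 16.
Insert 575: h=14, slot 14 empty -> index 14.
Insert 337: h=14, slot 14 occupied -> index 15.
Insert 91: h=6, slot 6 empty -> index 6.
Insert 526: h=16, slot 16 occupied -> index 0.
Insert 949: h=14, slots 14,15 occupied -> index 1.
Insert 576: h=15, slots 15,16 occupied -> index 2.
Insert 33: h=16, slots 16,0 occupied -> index 3.
Table: [526, 949, 576, 33, ., ., 91, ., ., ., ., ., ., ., 575, 337, 934]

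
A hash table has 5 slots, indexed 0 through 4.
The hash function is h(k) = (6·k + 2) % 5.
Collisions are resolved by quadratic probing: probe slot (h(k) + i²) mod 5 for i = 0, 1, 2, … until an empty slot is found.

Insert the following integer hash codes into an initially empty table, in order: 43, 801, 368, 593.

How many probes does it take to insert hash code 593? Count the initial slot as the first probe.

43 hashes to 0; slot 0 is free -> place at 0.
801 hashes to 3; slot 3 is free -> place at 3.
368 hashes to 0; 0 taken -> place at 1.
593 hashes to 0; 0,1 taken -> place at 4.
Table: [43, 368, -, 801, 593]

3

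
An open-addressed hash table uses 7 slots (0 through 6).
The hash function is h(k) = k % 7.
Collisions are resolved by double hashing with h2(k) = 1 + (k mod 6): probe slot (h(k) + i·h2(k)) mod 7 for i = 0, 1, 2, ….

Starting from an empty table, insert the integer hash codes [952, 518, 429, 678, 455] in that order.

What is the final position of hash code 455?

5

Insert 952: h=0, slot 0 empty => index 0.
Insert 518: h=0, h2=3, slot 0 occupied => index 3.
Insert 429: h=2, slot 2 empty => index 2.
Insert 678: h=6, slot 6 empty => index 6.
Insert 455: h=0, h2=6, slots 0,6 occupied => index 5.
Table: [952, ., 429, 518, ., 455, 678]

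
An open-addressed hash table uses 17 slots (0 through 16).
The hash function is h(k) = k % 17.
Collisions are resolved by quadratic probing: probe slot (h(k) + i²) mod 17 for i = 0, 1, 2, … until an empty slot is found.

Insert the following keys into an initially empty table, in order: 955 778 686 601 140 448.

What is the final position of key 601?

7

Insert 955: h=3, slot 3 empty -> index 3.
Insert 778: h=13, slot 13 empty -> index 13.
Insert 686: h=6, slot 6 empty -> index 6.
Insert 601: h=6, slot 6 occupied -> index 7.
Insert 140: h=4, slot 4 empty -> index 4.
Insert 448: h=6, slots 6,7 occupied -> index 10.
Table: [—, —, —, 955, 140, —, 686, 601, —, —, 448, —, —, 778, —, —, —]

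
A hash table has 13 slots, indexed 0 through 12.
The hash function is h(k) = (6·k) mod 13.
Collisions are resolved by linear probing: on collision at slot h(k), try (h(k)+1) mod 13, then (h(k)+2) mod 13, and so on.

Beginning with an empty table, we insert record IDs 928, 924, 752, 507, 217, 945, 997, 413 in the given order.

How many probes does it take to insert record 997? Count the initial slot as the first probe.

Insert 928: h=4, slot 4 empty => index 4.
Insert 924: h=6, slot 6 empty => index 6.
Insert 752: h=1, slot 1 empty => index 1.
Insert 507: h=0, slot 0 empty => index 0.
Insert 217: h=2, slot 2 empty => index 2.
Insert 945: h=2, slot 2 occupied => index 3.
Insert 997: h=2, slots 2,3,4 occupied => index 5.
Insert 413: h=8, slot 8 empty => index 8.
Table: [507, 752, 217, 945, 928, 997, 924, -, 413, -, -, -, -]

4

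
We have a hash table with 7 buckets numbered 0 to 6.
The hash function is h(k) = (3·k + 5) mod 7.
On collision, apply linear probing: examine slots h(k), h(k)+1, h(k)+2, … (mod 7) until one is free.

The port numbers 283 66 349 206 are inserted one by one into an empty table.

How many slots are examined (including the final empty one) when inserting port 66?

283 hashes to 0; slot 0 is free -> place at 0.
66 hashes to 0; 0 taken -> place at 1.
349 hashes to 2; slot 2 is free -> place at 2.
206 hashes to 0; 0,1,2 taken -> place at 3.
Table: [283, 66, 349, 206, _, _, _]

2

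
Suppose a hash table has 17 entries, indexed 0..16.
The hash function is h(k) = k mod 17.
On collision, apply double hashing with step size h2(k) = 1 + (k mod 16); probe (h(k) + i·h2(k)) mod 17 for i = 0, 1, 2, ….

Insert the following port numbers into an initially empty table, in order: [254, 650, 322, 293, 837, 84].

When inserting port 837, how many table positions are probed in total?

4

254: h=16 => slot 16
650: h=4 => slot 4
322: h=16, h2=3, probe 16,2 => slot 2
293: h=4, h2=6, probe 4,10 => slot 10
837: h=4, h2=6, probe 4,10,16,5 => slot 5
84: h=16, h2=5, probe 16,4,9 => slot 9
Table: [—, —, 322, —, 650, 837, —, —, —, 84, 293, —, —, —, —, —, 254]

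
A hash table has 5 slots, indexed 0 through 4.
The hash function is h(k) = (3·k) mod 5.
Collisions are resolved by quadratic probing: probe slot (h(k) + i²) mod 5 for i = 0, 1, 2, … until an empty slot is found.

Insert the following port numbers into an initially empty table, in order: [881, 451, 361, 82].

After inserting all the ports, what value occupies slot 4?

Insert 881: h=3, slot 3 empty -> index 3.
Insert 451: h=3, slot 3 occupied -> index 4.
Insert 361: h=3, slots 3,4 occupied -> index 2.
Insert 82: h=1, slot 1 empty -> index 1.
Table: [-, 82, 361, 881, 451]

451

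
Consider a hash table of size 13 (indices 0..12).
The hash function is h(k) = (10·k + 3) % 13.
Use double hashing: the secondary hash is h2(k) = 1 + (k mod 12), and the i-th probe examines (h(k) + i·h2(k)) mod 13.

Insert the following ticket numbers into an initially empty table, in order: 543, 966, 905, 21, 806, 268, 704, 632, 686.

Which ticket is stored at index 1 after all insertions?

Insert 543: h=12, slot 12 empty -> index 12.
Insert 966: h=4, slot 4 empty -> index 4.
Insert 905: h=5, slot 5 empty -> index 5.
Insert 21: h=5, h2=10, slot 5 occupied -> index 2.
Insert 806: h=3, slot 3 empty -> index 3.
Insert 268: h=5, h2=5, slot 5 occupied -> index 10.
Insert 704: h=10, h2=9, slot 10 occupied -> index 6.
Insert 632: h=5, h2=9, slot 5 occupied -> index 1.
Insert 686: h=12, h2=3, slots 12,2,5 occupied -> index 8.
Table: [_, 632, 21, 806, 966, 905, 704, _, 686, _, 268, _, 543]

632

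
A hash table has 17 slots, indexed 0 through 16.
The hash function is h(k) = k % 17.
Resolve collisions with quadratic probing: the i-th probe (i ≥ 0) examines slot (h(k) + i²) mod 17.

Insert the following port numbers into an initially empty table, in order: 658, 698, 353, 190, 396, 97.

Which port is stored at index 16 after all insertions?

97

Insert 658: h=12, slot 12 empty => index 12.
Insert 698: h=1, slot 1 empty => index 1.
Insert 353: h=13, slot 13 empty => index 13.
Insert 190: h=3, slot 3 empty => index 3.
Insert 396: h=5, slot 5 empty => index 5.
Insert 97: h=12, slots 12,13 occupied => index 16.
Table: [_, 698, _, 190, _, 396, _, _, _, _, _, _, 658, 353, _, _, 97]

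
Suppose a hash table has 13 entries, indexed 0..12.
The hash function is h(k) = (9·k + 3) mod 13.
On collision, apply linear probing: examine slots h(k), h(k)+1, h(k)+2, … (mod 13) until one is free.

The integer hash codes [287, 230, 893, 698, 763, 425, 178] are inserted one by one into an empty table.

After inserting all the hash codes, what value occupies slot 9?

763

Insert 287: h=12, slot 12 empty → index 12.
Insert 230: h=6, slot 6 empty → index 6.
Insert 893: h=6, slot 6 occupied → index 7.
Insert 698: h=6, slots 6,7 occupied → index 8.
Insert 763: h=6, slots 6,7,8 occupied → index 9.
Insert 425: h=6, slots 6,7,8,9 occupied → index 10.
Insert 178: h=6, slots 6,7,8,9,10 occupied → index 11.
Table: [-, -, -, -, -, -, 230, 893, 698, 763, 425, 178, 287]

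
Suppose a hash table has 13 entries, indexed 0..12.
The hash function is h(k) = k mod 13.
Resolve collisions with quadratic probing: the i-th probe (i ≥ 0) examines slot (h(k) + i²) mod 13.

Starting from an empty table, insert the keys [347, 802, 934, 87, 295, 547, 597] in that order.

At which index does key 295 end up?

5

347: h=9 => slot 9
802: h=9, probe 9,10 => slot 10
934: h=11 => slot 11
87: h=9, probe 9,10,0 => slot 0
295: h=9, probe 9,10,0,5 => slot 5
547: h=1 => slot 1
597: h=12 => slot 12
Table: [87, 547, _, _, _, 295, _, _, _, 347, 802, 934, 597]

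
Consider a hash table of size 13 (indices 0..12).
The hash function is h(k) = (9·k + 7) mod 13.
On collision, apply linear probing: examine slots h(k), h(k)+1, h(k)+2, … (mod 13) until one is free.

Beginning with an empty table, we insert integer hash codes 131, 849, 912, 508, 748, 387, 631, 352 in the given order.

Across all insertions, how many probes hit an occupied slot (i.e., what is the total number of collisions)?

13

131 hashes to 3; slot 3 is free -> place at 3.
849 hashes to 4; slot 4 is free -> place at 4.
912 hashes to 12; slot 12 is free -> place at 12.
508 hashes to 3; 3,4 taken -> place at 5.
748 hashes to 5; 5 taken -> place at 6.
387 hashes to 6; 6 taken -> place at 7.
631 hashes to 5; 5,6,7 taken -> place at 8.
352 hashes to 3; 3,4,5,6,7,8 taken -> place at 9.
Table: [—, —, —, 131, 849, 508, 748, 387, 631, 352, —, —, 912]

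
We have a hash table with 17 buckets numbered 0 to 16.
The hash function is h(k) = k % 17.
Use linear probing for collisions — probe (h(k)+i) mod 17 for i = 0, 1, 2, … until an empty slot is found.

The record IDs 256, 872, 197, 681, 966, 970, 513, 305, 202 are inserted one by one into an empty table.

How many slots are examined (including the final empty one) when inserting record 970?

3

256: h=1 => slot 1
872: h=5 => slot 5
197: h=10 => slot 10
681: h=1, probe 1,2 => slot 2
966: h=14 => slot 14
970: h=1, probe 1,2,3 => slot 3
513: h=3, probe 3,4 => slot 4
305: h=16 => slot 16
202: h=15 => slot 15
Table: [_, 256, 681, 970, 513, 872, _, _, _, _, 197, _, _, _, 966, 202, 305]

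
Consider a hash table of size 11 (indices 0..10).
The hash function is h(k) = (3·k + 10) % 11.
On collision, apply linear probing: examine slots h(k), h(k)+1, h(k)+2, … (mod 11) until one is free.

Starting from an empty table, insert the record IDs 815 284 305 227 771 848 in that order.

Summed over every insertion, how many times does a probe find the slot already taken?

4

815: h=2 → slot 2
284: h=4 → slot 4
305: h=1 → slot 1
227: h=9 → slot 9
771: h=2, probe 2,3 → slot 3
848: h=2, probe 2,3,4,5 → slot 5
Table: [_, 305, 815, 771, 284, 848, _, _, _, 227, _]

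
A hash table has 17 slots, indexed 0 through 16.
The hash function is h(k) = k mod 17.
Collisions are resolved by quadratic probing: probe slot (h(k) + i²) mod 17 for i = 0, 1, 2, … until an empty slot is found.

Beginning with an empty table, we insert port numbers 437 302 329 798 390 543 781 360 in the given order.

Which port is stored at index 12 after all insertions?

437: h=12 → slot 12
302: h=13 → slot 13
329: h=6 → slot 6
798: h=16 → slot 16
390: h=16, probe 16,0 → slot 0
543: h=16, probe 16,0,3 → slot 3
781: h=16, probe 16,0,3,8 → slot 8
360: h=3, probe 3,4 → slot 4
Table: [390, -, -, 543, 360, -, 329, -, 781, -, -, -, 437, 302, -, -, 798]

437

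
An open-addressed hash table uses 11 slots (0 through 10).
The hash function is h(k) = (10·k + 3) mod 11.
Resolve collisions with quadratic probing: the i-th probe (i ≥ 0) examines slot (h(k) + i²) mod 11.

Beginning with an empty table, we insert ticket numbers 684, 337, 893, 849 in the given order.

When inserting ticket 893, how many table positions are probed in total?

2

684: h=1 → slot 1
337: h=7 → slot 7
893: h=1, probe 1,2 → slot 2
849: h=1, probe 1,2,5 → slot 5
Table: [., 684, 893, ., ., 849, ., 337, ., ., .]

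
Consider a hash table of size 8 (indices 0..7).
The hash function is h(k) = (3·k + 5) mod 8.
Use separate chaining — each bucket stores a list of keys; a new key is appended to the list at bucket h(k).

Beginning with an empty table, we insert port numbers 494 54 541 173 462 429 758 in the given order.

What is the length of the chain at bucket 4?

Insert 494: h=7, bucket 7 empty → new chain.
Insert 54: h=7, bucket 7 nonempty → append to chain.
Insert 541: h=4, bucket 4 empty → new chain.
Insert 173: h=4, bucket 4 nonempty → append to chain.
Insert 462: h=7, bucket 7 nonempty → append to chain.
Insert 429: h=4, bucket 4 nonempty → append to chain.
Insert 758: h=7, bucket 7 nonempty → append to chain.
Final buckets:
0: ∅
1: ∅
2: ∅
3: ∅
4: 541 -> 173 -> 429
5: ∅
6: ∅
7: 494 -> 54 -> 462 -> 758

3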